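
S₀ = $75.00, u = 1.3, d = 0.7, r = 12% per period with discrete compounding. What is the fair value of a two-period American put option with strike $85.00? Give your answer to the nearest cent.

Risk-neutral probability p = (1 + 0.12 − 0.7)/(1.3 − 0.7) = 0.4200/0.6000 = 0.7000
Terminal stock prices: S_uu = 126.8, S_ud = 68.25, S_dd = 36.75
Terminal payoffs (K − S): max(-41.75, 0) = 0, max(16.75, 0) = 16.75, max(48.25, 0) = 48.25
Node u (S = 97.5): continuation = 1/1.12·[0.7000·0.0000 + 0.3000·16.7500] = 4.4866; exercise value = 0.0000 ≤ continuation, so V_u = 4.4866
Node d (S = 52.5): continuation = 1/1.12·[0.7000·16.7500 + 0.3000·48.2500] = 23.3929; exercise value = 32.5000 > continuation, so V_d = 32.5000 (exercise)
Node 0 (S = 75): continuation = 1/1.12·[0.7000·4.4866 + 0.3000·32.5000] = 11.5095; exercise value = 10.0000 ≤ continuation, so V_0 = 11.5095

$11.51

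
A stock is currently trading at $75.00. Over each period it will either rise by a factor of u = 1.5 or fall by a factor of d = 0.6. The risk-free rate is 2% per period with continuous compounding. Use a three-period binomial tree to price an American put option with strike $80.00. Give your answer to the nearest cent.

Risk-neutral probability p = (e^0.02 − 0.6)/(1.5 − 0.6) = 0.4202/0.9000 = 0.4669
Terminal stock prices: S_uuu = 253.1, S_uud = 101.2, S_udd = 40.5, S_ddd = 16.2
Terminal payoffs (K − S): max(-173.1, 0) = 0, max(-21.25, 0) = 0, max(39.5, 0) = 39.5, max(63.8, 0) = 63.8
Node uu (S = 168.8): continuation = e^(−0.02)·[0.4669·0.0000 + 0.5331·0.0000] = 0.0000; exercise value = 0.0000 ≤ continuation, so V_uu = 0.0000
Node ud (S = 67.5): continuation = e^(−0.02)·[0.4669·0.0000 + 0.5331·39.5000] = 20.6409; exercise value = 12.5000 ≤ continuation, so V_ud = 20.6409
Node dd (S = 27): continuation = e^(−0.02)·[0.4669·39.5000 + 0.5331·63.8000] = 51.4159; exercise value = 53.0000 > continuation, so V_dd = 53.0000 (exercise)
Node u (S = 112.5): continuation = e^(−0.02)·[0.4669·0.0000 + 0.5331·20.6409] = 10.7859; exercise value = 0.0000 ≤ continuation, so V_u = 10.7859
Node d (S = 45): continuation = e^(−0.02)·[0.4669·20.6409 + 0.5331·53.0000] = 37.1415; exercise value = 35.0000 ≤ continuation, so V_d = 37.1415
Node 0 (S = 75): continuation = e^(−0.02)·[0.4669·10.7859 + 0.5331·37.1415] = 24.3446; exercise value = 5.0000 ≤ continuation, so V_0 = 24.3446

$24.34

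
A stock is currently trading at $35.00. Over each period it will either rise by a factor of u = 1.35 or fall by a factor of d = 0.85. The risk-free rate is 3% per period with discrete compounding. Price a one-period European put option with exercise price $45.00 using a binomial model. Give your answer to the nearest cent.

$9.48

Risk-neutral probability p = (1 + 0.03 − 0.85)/(1.35 − 0.85) = 0.1800/0.5000 = 0.3600
Terminal stock prices: S_u = 47.25, S_d = 29.75
Terminal payoffs (K − S): max(-2.25, 0) = 0, max(15.25, 0) = 15.25
Node 0 (S = 35): V_0 = 1/1.03·[0.3600·0.0000 + 0.6400·15.2500] = 9.4757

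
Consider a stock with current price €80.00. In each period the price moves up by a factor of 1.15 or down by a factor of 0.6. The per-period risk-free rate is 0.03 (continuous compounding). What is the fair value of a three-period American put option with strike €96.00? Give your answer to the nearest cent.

€20.62

Risk-neutral probability p = (e^0.03 − 0.6)/(1.15 − 0.6) = 0.4305/0.5500 = 0.7826
Terminal stock prices: S_uuu = 121.7, S_uud = 63.48, S_udd = 33.12, S_ddd = 17.28
Terminal payoffs (K − S): max(-25.67, 0) = 0, max(32.52, 0) = 32.52, max(62.88, 0) = 62.88, max(78.72, 0) = 78.72
Node uu (S = 105.8): continuation = e^(−0.03)·[0.7826·0.0000 + 0.2174·32.5200] = 6.8595; exercise value = 0.0000 ≤ continuation, so V_uu = 6.8595
Node ud (S = 55.2): continuation = e^(−0.03)·[0.7826·32.5200 + 0.2174·62.8800] = 37.9628; exercise value = 40.8000 > continuation, so V_ud = 40.8000 (exercise)
Node dd (S = 28.8): continuation = e^(−0.03)·[0.7826·62.8800 + 0.2174·78.7200] = 64.3628; exercise value = 67.2000 > continuation, so V_dd = 67.2000 (exercise)
Node u (S = 92): continuation = e^(−0.03)·[0.7826·6.8595 + 0.2174·40.8000] = 13.8159; exercise value = 4.0000 ≤ continuation, so V_u = 13.8159
Node d (S = 48): continuation = e^(−0.03)·[0.7826·40.8000 + 0.2174·67.2000] = 45.1628; exercise value = 48.0000 > continuation, so V_d = 48.0000 (exercise)
Node 0 (S = 80): continuation = e^(−0.03)·[0.7826·13.8159 + 0.2174·48.0000] = 20.6181; exercise value = 16.0000 ≤ continuation, so V_0 = 20.6181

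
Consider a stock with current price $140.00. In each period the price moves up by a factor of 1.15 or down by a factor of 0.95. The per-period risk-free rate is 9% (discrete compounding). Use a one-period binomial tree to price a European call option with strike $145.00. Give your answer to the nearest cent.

Risk-neutral probability p = (1 + 0.09 − 0.95)/(1.15 − 0.95) = 0.1400/0.2000 = 0.7000
Terminal stock prices: S_u = 161, S_d = 133
Terminal payoffs (S − K): max(16, 0) = 16, max(-12, 0) = 0
Node 0 (S = 140): V_0 = 1/1.09·[0.7000·16.0000 + 0.3000·0.0000] = 10.2752

$10.28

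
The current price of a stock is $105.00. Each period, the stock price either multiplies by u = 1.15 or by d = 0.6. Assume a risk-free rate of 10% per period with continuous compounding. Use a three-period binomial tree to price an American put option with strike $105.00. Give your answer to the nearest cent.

$6.20

Risk-neutral probability p = (e^0.1 − 0.6)/(1.15 − 0.6) = 0.5052/0.5500 = 0.9185
Terminal stock prices: S_uuu = 159.7, S_uud = 83.32, S_udd = 43.47, S_ddd = 22.68
Terminal payoffs (K − S): max(-54.69, 0) = 0, max(21.68, 0) = 21.68, max(61.53, 0) = 61.53, max(82.32, 0) = 82.32
Node uu (S = 138.9): continuation = e^(−0.1)·[0.9185·0.0000 + 0.0815·21.6825] = 1.5991; exercise value = 0.0000 ≤ continuation, so V_uu = 1.5991
Node ud (S = 72.45): continuation = e^(−0.1)·[0.9185·21.6825 + 0.0815·61.5300] = 22.5579; exercise value = 32.5500 > continuation, so V_ud = 32.5500 (exercise)
Node dd (S = 37.8): continuation = e^(−0.1)·[0.9185·61.5300 + 0.0815·82.3200] = 57.2079; exercise value = 67.2000 > continuation, so V_dd = 67.2000 (exercise)
Node u (S = 120.7): continuation = e^(−0.1)·[0.9185·1.5991 + 0.0815·32.5500] = 3.7296; exercise value = 0.0000 ≤ continuation, so V_u = 3.7296
Node d (S = 63): continuation = e^(−0.1)·[0.9185·32.5500 + 0.0815·67.2000] = 32.0079; exercise value = 42.0000 > continuation, so V_d = 42.0000 (exercise)
Node 0 (S = 105): continuation = e^(−0.1)·[0.9185·3.7296 + 0.0815·42.0000] = 6.1972; exercise value = 0.0000 ≤ continuation, so V_0 = 6.1972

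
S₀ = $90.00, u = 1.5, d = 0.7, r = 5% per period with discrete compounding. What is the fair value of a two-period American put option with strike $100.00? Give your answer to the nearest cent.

$21.05

Risk-neutral probability p = (1 + 0.05 − 0.7)/(1.5 − 0.7) = 0.3500/0.8000 = 0.4375
Terminal stock prices: S_uu = 202.5, S_ud = 94.5, S_dd = 44.1
Terminal payoffs (K − S): max(-102.5, 0) = 0, max(5.5, 0) = 5.5, max(55.9, 0) = 55.9
Node u (S = 135): continuation = 1/1.05·[0.4375·0.0000 + 0.5625·5.5000] = 2.9464; exercise value = 0.0000 ≤ continuation, so V_u = 2.9464
Node d (S = 63): continuation = 1/1.05·[0.4375·5.5000 + 0.5625·55.9000] = 32.2381; exercise value = 37.0000 > continuation, so V_d = 37.0000 (exercise)
Node 0 (S = 90): continuation = 1/1.05·[0.4375·2.9464 + 0.5625·37.0000] = 21.0491; exercise value = 10.0000 ≤ continuation, so V_0 = 21.0491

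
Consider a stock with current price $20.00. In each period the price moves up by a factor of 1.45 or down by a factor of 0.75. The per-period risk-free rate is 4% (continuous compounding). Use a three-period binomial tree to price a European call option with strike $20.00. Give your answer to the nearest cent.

$5.70

Risk-neutral probability p = (e^0.04 − 0.75)/(1.45 − 0.75) = 0.2908/0.7000 = 0.4154
Terminal stock prices: S_uuu = 60.97, S_uud = 31.54, S_udd = 16.31, S_ddd = 8.438
Terminal payoffs (S − K): max(40.97, 0) = 40.97, max(11.54, 0) = 11.54, max(-3.688, 0) = 0, max(-11.56, 0) = 0
Node uu (S = 42.05): V_uu = e^(−0.04)·[0.4154·40.9725 + 0.5846·11.5375] = 22.8342
Node ud (S = 21.75): V_ud = e^(−0.04)·[0.4154·11.5375 + 0.5846·0.0000] = 4.6052
Node dd (S = 11.25): V_dd = e^(−0.04)·[0.4154·0.0000 + 0.5846·0.0000] = 0.0000
Node u (S = 29): V_u = e^(−0.04)·[0.4154·22.8342 + 0.5846·4.6052] = 11.7008
Node d (S = 15): V_d = e^(−0.04)·[0.4154·4.6052 + 0.5846·0.0000] = 1.8382
Node 0 (S = 20): V_0 = e^(−0.04)·[0.4154·11.7008 + 0.5846·1.8382] = 5.7028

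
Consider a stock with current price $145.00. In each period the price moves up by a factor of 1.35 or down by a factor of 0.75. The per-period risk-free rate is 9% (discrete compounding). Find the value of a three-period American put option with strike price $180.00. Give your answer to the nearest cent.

$35.18

Risk-neutral probability p = (1 + 0.09 − 0.75)/(1.35 − 0.75) = 0.3400/0.6000 = 0.5667
Terminal stock prices: S_uuu = 356.8, S_uud = 198.2, S_udd = 110.1, S_ddd = 61.17
Terminal payoffs (K − S): max(-176.8, 0) = 0, max(-18.2, 0) = 0, max(69.89, 0) = 69.89, max(118.8, 0) = 118.8
Node uu (S = 264.3): continuation = 1/1.09·[0.5667·0.0000 + 0.4333·0.0000] = 0.0000; exercise value = 0.0000 ≤ continuation, so V_uu = 0.0000
Node ud (S = 146.8): continuation = 1/1.09·[0.5667·0.0000 + 0.4333·69.8906] = 27.7853; exercise value = 33.1875 > continuation, so V_ud = 33.1875 (exercise)
Node dd (S = 81.56): continuation = 1/1.09·[0.5667·69.8906 + 0.4333·118.8281] = 83.5751; exercise value = 98.4375 > continuation, so V_dd = 98.4375 (exercise)
Node u (S = 195.8): continuation = 1/1.09·[0.5667·0.0000 + 0.4333·33.1875] = 13.1938; exercise value = 0.0000 ≤ continuation, so V_u = 13.1938
Node d (S = 108.8): continuation = 1/1.09·[0.5667·33.1875 + 0.4333·98.4375] = 56.3876; exercise value = 71.2500 > continuation, so V_d = 71.2500 (exercise)
Node 0 (S = 145): continuation = 1/1.09·[0.5667·13.1938 + 0.4333·71.2500] = 35.1849; exercise value = 35.0000 ≤ continuation, so V_0 = 35.1849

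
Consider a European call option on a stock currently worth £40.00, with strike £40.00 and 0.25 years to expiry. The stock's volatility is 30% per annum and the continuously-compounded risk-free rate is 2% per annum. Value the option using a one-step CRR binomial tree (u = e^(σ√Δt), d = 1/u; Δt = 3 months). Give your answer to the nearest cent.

CRR parameters: u = e^(σ√Δt) = e^(0.3·√0.25) = 1.1618, d = 1/u = 0.8607
Per-period rate: rΔt = 0.02·0.25 = 0.005, so R = e^0.005 = 1.0050
Risk-neutral probability p = (e^0.005 − 0.8607)/(1.1618 − 0.8607) = 0.1443/0.3011 = 0.4792
Terminal stock prices: S_u = 46.47, S_d = 34.43
Terminal payoffs (S − K): max(6.473, 0) = 6.473, max(-5.572, 0) = 0
Node 0 (S = 40): V_0 = e^(−0.005)·[0.4792·6.4734 + 0.5208·0.0000] = 3.0867

£3.09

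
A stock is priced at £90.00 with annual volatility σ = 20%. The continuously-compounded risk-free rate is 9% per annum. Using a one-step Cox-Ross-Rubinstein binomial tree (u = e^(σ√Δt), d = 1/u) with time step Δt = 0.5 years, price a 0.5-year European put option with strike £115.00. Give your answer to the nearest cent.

£19.94

CRR parameters: u = e^(σ√Δt) = e^(0.2·√0.5) = 1.1519, d = 1/u = 0.8681
Per-period rate: rΔt = 0.09·0.5 = 0.045, so R = e^0.045 = 1.0460
Risk-neutral probability p = (e^0.045 − 0.8681)/(1.1519 − 0.8681) = 0.1779/0.2838 = 0.6269
Terminal stock prices: S_u = 103.7, S_d = 78.13
Terminal payoffs (K − S): max(11.33, 0) = 11.33, max(36.87, 0) = 36.87
Node 0 (S = 90): V_0 = e^(−0.045)·[0.6269·11.3281 + 0.3731·36.8689] = 19.9397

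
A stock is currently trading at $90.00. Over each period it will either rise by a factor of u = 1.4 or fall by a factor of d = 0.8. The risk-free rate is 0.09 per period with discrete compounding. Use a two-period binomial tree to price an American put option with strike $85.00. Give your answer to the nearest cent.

$6.16

Risk-neutral probability p = (1 + 0.09 − 0.8)/(1.4 − 0.8) = 0.2900/0.6000 = 0.4833
Terminal stock prices: S_uu = 176.4, S_ud = 100.8, S_dd = 57.6
Terminal payoffs (K − S): max(-91.4, 0) = 0, max(-15.8, 0) = 0, max(27.4, 0) = 27.4
Node u (S = 126): continuation = 1/1.09·[0.4833·0.0000 + 0.5167·0.0000] = 0.0000; exercise value = 0.0000 ≤ continuation, so V_u = 0.0000
Node d (S = 72): continuation = 1/1.09·[0.4833·0.0000 + 0.5167·27.4000] = 12.9878; exercise value = 13.0000 > continuation, so V_d = 13.0000 (exercise)
Node 0 (S = 90): continuation = 1/1.09·[0.4833·0.0000 + 0.5167·13.0000] = 6.1621; exercise value = 0.0000 ≤ continuation, so V_0 = 6.1621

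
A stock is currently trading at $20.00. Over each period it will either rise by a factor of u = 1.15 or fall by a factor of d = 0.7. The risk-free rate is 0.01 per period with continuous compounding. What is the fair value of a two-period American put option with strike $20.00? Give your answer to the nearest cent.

Risk-neutral probability p = (e^0.01 − 0.7)/(1.15 − 0.7) = 0.3101/0.4500 = 0.6890
Terminal stock prices: S_uu = 26.45, S_ud = 16.1, S_dd = 9.8
Terminal payoffs (K − S): max(-6.45, 0) = 0, max(3.9, 0) = 3.9, max(10.2, 0) = 10.2
Node u (S = 23): continuation = e^(−0.01)·[0.6890·0.0000 + 0.3110·3.9000] = 1.2008; exercise value = 0.0000 ≤ continuation, so V_u = 1.2008
Node d (S = 14): continuation = e^(−0.01)·[0.6890·3.9000 + 0.3110·10.2000] = 5.8010; exercise value = 6.0000 > continuation, so V_d = 6.0000 (exercise)
Node 0 (S = 20): continuation = e^(−0.01)·[0.6890·1.2008 + 0.3110·6.0000] = 2.6666; exercise value = 0.0000 ≤ continuation, so V_0 = 2.6666

$2.67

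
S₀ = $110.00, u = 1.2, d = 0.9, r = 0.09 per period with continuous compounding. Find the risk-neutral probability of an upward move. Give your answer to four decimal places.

Risk-neutral probability p = (e^0.09 − 0.9)/(1.2 − 0.9) = 0.1942/0.3000 = 0.6472

p = 0.6472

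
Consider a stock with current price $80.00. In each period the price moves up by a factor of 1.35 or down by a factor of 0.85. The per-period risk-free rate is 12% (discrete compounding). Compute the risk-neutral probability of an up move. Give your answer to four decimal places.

Risk-neutral probability p = (1 + 0.12 − 0.85)/(1.35 − 0.85) = 0.2700/0.5000 = 0.5400

p = 0.5400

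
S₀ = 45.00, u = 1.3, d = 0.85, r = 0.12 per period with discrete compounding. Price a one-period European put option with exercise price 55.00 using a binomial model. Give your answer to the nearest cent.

5.98

Risk-neutral probability p = (1 + 0.12 − 0.85)/(1.3 − 0.85) = 0.2700/0.4500 = 0.6000
Terminal stock prices: S_u = 58.5, S_d = 38.25
Terminal payoffs (K − S): max(-3.5, 0) = 0, max(16.75, 0) = 16.75
Node 0 (S = 45): V_0 = 1/1.12·[0.6000·0.0000 + 0.4000·16.7500] = 5.9821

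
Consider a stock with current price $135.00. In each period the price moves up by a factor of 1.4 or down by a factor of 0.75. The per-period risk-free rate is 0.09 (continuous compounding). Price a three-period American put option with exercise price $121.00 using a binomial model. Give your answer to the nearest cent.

$10.96

Risk-neutral probability p = (e^0.09 − 0.75)/(1.4 − 0.75) = 0.3442/0.6500 = 0.5295
Terminal stock prices: S_uuu = 370.4, S_uud = 198.4, S_udd = 106.3, S_ddd = 56.95
Terminal payoffs (K − S): max(-249.4, 0) = 0, max(-77.45, 0) = 0, max(14.69, 0) = 14.69, max(64.05, 0) = 64.05
Node uu (S = 264.6): continuation = e^(−0.09)·[0.5295·0.0000 + 0.4705·0.0000] = 0.0000; exercise value = 0.0000 ≤ continuation, so V_uu = 0.0000
Node ud (S = 141.8): continuation = e^(−0.09)·[0.5295·0.0000 + 0.4705·14.6875] = 6.3157; exercise value = 0.0000 ≤ continuation, so V_ud = 6.3157
Node dd (S = 75.94): continuation = e^(−0.09)·[0.5295·14.6875 + 0.4705·64.0469] = 34.6482; exercise value = 45.0625 > continuation, so V_dd = 45.0625 (exercise)
Node u (S = 189): continuation = e^(−0.09)·[0.5295·0.0000 + 0.4705·6.3157] = 2.7158; exercise value = 0.0000 ≤ continuation, so V_u = 2.7158
Node d (S = 101.2): continuation = e^(−0.09)·[0.5295·6.3157 + 0.4705·45.0625] = 22.4335; exercise value = 19.7500 ≤ continuation, so V_d = 22.4335
Node 0 (S = 135): continuation = e^(−0.09)·[0.5295·2.7158 + 0.4705·22.4335] = 10.9608; exercise value = 0.0000 ≤ continuation, so V_0 = 10.9608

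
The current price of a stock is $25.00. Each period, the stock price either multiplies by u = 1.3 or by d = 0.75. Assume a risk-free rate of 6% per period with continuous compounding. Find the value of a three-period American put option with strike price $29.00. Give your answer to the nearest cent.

$5.19

Risk-neutral probability p = (e^0.06 − 0.75)/(1.3 − 0.75) = 0.3118/0.5500 = 0.5670
Terminal stock prices: S_uuu = 54.93, S_uud = 31.69, S_udd = 18.28, S_ddd = 10.55
Terminal payoffs (K − S): max(-25.93, 0) = 0, max(-2.688, 0) = 0, max(10.72, 0) = 10.72, max(18.45, 0) = 18.45
Node uu (S = 42.25): continuation = e^(−0.06)·[0.5670·0.0000 + 0.4330·0.0000] = 0.0000; exercise value = 0.0000 ≤ continuation, so V_uu = 0.0000
Node ud (S = 24.38): continuation = e^(−0.06)·[0.5670·0.0000 + 0.4330·10.7188] = 4.3712; exercise value = 4.6250 > continuation, so V_ud = 4.6250 (exercise)
Node dd (S = 14.06): continuation = e^(−0.06)·[0.5670·10.7188 + 0.4330·18.4531] = 13.2487; exercise value = 14.9375 > continuation, so V_dd = 14.9375 (exercise)
Node u (S = 32.5): continuation = e^(−0.06)·[0.5670·0.0000 + 0.4330·4.6250] = 1.8861; exercise value = 0.0000 ≤ continuation, so V_u = 1.8861
Node d (S = 18.75): continuation = e^(−0.06)·[0.5670·4.6250 + 0.4330·14.9375] = 8.5612; exercise value = 10.2500 > continuation, so V_d = 10.2500 (exercise)
Node 0 (S = 25): continuation = e^(−0.06)·[0.5670·1.8861 + 0.4330·10.2500] = 5.1871; exercise value = 4.0000 ≤ continuation, so V_0 = 5.1871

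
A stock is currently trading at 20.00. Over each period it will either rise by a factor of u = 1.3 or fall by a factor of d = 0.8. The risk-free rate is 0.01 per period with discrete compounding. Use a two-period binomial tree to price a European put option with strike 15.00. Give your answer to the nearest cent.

0.73

Risk-neutral probability p = (1 + 0.01 − 0.8)/(1.3 − 0.8) = 0.2100/0.5000 = 0.4200
Terminal stock prices: S_uu = 33.8, S_ud = 20.8, S_dd = 12.8
Terminal payoffs (K − S): max(-18.8, 0) = 0, max(-5.8, 0) = 0, max(2.2, 0) = 2.2
Node u (S = 26): V_u = 1/1.01·[0.4200·0.0000 + 0.5800·0.0000] = 0.0000
Node d (S = 16): V_d = 1/1.01·[0.4200·0.0000 + 0.5800·2.2000] = 1.2634
Node 0 (S = 20): V_0 = 1/1.01·[0.4200·0.0000 + 0.5800·1.2634] = 0.7255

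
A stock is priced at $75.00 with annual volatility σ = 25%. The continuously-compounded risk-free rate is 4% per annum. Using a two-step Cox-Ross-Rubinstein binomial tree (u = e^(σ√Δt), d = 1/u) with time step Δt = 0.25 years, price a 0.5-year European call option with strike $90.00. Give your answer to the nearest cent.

$1.60

CRR parameters: u = e^(σ√Δt) = e^(0.25·√0.25) = 1.1331, d = 1/u = 0.8825
Per-period rate: rΔt = 0.04·0.25 = 0.01, so R = e^0.01 = 1.0101
Risk-neutral probability p = (e^0.01 − 0.8825)/(1.1331 − 0.8825) = 0.1276/0.2507 = 0.5089
Terminal stock prices: S_uu = 96.3, S_ud = 75, S_dd = 58.41
Terminal payoffs (S − K): max(6.302, 0) = 6.302, max(-15, 0) = 0, max(-31.59, 0) = 0
Node u (S = 84.99): V_u = e^(−0.01)·[0.5089·6.3019 + 0.4911·0.0000] = 3.1750
Node d (S = 66.19): V_d = e^(−0.01)·[0.5089·0.0000 + 0.4911·0.0000] = 0.0000
Node 0 (S = 75): V_0 = e^(−0.01)·[0.5089·3.1750 + 0.4911·0.0000] = 1.5997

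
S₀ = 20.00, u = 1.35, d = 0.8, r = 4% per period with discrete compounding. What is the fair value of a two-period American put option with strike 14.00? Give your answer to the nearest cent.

0.35

Risk-neutral probability p = (1 + 0.04 − 0.8)/(1.35 − 0.8) = 0.2400/0.5500 = 0.4364
Terminal stock prices: S_uu = 36.45, S_ud = 21.6, S_dd = 12.8
Terminal payoffs (K − S): max(-22.45, 0) = 0, max(-7.6, 0) = 0, max(1.2, 0) = 1.2
Node u (S = 27): continuation = 1/1.04·[0.4364·0.0000 + 0.5636·0.0000] = 0.0000; exercise value = 0.0000 ≤ continuation, so V_u = 0.0000
Node d (S = 16): continuation = 1/1.04·[0.4364·0.0000 + 0.5636·1.2000] = 0.6503; exercise value = 0.0000 ≤ continuation, so V_d = 0.6503
Node 0 (S = 20): continuation = 1/1.04·[0.4364·0.0000 + 0.5636·0.6503] = 0.3525; exercise value = 0.0000 ≤ continuation, so V_0 = 0.3525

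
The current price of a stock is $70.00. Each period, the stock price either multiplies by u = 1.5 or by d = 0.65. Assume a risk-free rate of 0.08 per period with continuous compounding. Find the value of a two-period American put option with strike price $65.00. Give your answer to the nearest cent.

$8.82

Risk-neutral probability p = (e^0.08 − 0.65)/(1.5 − 0.65) = 0.4333/0.8500 = 0.5097
Terminal stock prices: S_uu = 157.5, S_ud = 68.25, S_dd = 29.58
Terminal payoffs (K − S): max(-92.5, 0) = 0, max(-3.25, 0) = 0, max(35.42, 0) = 35.42
Node u (S = 105): continuation = e^(−0.08)·[0.5097·0.0000 + 0.4903·0.0000] = 0.0000; exercise value = 0.0000 ≤ continuation, so V_u = 0.0000
Node d (S = 45.5): continuation = e^(−0.08)·[0.5097·0.0000 + 0.4903·35.4250] = 16.0319; exercise value = 19.5000 > continuation, so V_d = 19.5000 (exercise)
Node 0 (S = 70): continuation = e^(−0.08)·[0.5097·0.0000 + 0.4903·19.5000] = 8.8249; exercise value = 0.0000 ≤ continuation, so V_0 = 8.8249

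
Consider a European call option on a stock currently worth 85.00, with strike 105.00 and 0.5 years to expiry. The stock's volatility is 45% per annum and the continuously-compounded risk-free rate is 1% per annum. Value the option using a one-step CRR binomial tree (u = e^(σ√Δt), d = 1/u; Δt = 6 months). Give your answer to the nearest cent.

CRR parameters: u = e^(σ√Δt) = e^(0.45·√0.5) = 1.3746, d = 1/u = 0.7275
Per-period rate: rΔt = 0.01·0.5 = 0.005, so R = e^0.005 = 1.0050
Risk-neutral probability p = (e^0.005 − 0.7275)/(1.3746 − 0.7275) = 0.2776/0.6472 = 0.4289
Terminal stock prices: S_u = 116.8, S_d = 61.83
Terminal payoffs (S − K): max(11.85, 0) = 11.85, max(-43.17, 0) = 0
Node 0 (S = 85): V_0 = e^(−0.005)·[0.4289·11.8451 + 0.5711·0.0000] = 5.0546

5.05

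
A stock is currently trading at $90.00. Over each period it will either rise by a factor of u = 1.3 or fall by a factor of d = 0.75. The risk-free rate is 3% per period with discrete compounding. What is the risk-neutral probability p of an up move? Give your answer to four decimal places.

Risk-neutral probability p = (1 + 0.03 − 0.75)/(1.3 − 0.75) = 0.2800/0.5500 = 0.5091

p = 0.5091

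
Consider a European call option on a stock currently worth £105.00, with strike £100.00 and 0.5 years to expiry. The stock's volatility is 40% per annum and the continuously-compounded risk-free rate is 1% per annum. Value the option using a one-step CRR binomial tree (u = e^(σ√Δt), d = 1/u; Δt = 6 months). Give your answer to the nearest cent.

£17.16

CRR parameters: u = e^(σ√Δt) = e^(0.4·√0.5) = 1.3269, d = 1/u = 0.7536
Per-period rate: rΔt = 0.01·0.5 = 0.005, so R = e^0.005 = 1.0050
Risk-neutral probability p = (e^0.005 − 0.7536)/(1.3269 − 0.7536) = 0.2514/0.5733 = 0.4385
Terminal stock prices: S_u = 139.3, S_d = 79.13
Terminal payoffs (S − K): max(39.32, 0) = 39.32, max(-20.87, 0) = 0
Node 0 (S = 105): V_0 = e^(−0.005)·[0.4385·39.3241 + 0.5615·0.0000] = 17.1577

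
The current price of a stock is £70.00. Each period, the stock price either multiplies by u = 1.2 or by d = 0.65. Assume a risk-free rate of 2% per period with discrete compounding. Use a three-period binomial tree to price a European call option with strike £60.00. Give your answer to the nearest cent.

£19.80

Risk-neutral probability p = (1 + 0.02 − 0.65)/(1.2 − 0.65) = 0.3700/0.5500 = 0.6727
Terminal stock prices: S_uuu = 121, S_uud = 65.52, S_udd = 35.49, S_ddd = 19.22
Terminal payoffs (S − K): max(60.96, 0) = 60.96, max(5.52, 0) = 5.52, max(-24.51, 0) = 0, max(-40.78, 0) = 0
Node uu (S = 100.8): V_uu = 1/1.02·[0.6727·60.9600 + 0.3273·5.5200] = 41.9765
Node ud (S = 54.6): V_ud = 1/1.02·[0.6727·5.5200 + 0.3273·0.0000] = 3.6406
Node dd (S = 29.58): V_dd = 1/1.02·[0.6727·0.0000 + 0.3273·0.0000] = 0.0000
Node u (S = 84): V_u = 1/1.02·[0.6727·41.9765 + 0.3273·3.6406] = 28.8531
Node d (S = 45.5): V_d = 1/1.02·[0.6727·3.6406 + 0.3273·0.0000] = 2.4011
Node 0 (S = 70): V_0 = 1/1.02·[0.6727·28.8531 + 0.3273·2.4011] = 19.8001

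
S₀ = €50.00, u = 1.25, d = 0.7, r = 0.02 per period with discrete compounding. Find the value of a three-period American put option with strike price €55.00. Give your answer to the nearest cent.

€10.87

Risk-neutral probability p = (1 + 0.02 − 0.7)/(1.25 − 0.7) = 0.3200/0.5500 = 0.5818
Terminal stock prices: S_uuu = 97.66, S_uud = 54.69, S_udd = 30.62, S_ddd = 17.15
Terminal payoffs (K − S): max(-42.66, 0) = 0, max(0.3125, 0) = 0.3125, max(24.38, 0) = 24.38, max(37.85, 0) = 37.85
Node uu (S = 78.12): continuation = 1/1.02·[0.5818·0.0000 + 0.4182·0.3125] = 0.1281; exercise value = 0.0000 ≤ continuation, so V_uu = 0.1281
Node ud (S = 43.75): continuation = 1/1.02·[0.5818·0.3125 + 0.4182·24.3750] = 10.1716; exercise value = 11.2500 > continuation, so V_ud = 11.2500 (exercise)
Node dd (S = 24.5): continuation = 1/1.02·[0.5818·24.3750 + 0.4182·37.8500] = 29.4216; exercise value = 30.5000 > continuation, so V_dd = 30.5000 (exercise)
Node u (S = 62.5): continuation = 1/1.02·[0.5818·0.1281 + 0.4182·11.2500] = 4.6854; exercise value = 0.0000 ≤ continuation, so V_u = 4.6854
Node d (S = 35): continuation = 1/1.02·[0.5818·11.2500 + 0.4182·30.5000] = 18.9216; exercise value = 20.0000 > continuation, so V_d = 20.0000 (exercise)
Node 0 (S = 50): continuation = 1/1.02·[0.5818·4.6854 + 0.4182·20.0000] = 10.8722; exercise value = 5.0000 ≤ continuation, so V_0 = 10.8722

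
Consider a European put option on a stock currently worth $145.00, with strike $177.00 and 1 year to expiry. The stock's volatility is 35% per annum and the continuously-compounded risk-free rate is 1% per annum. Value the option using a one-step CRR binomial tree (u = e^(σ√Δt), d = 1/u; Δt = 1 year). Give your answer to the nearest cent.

$42.41

CRR parameters: u = e^(σ√Δt) = e^(0.35·√1) = 1.4191, d = 1/u = 0.7047
Per-period rate: rΔt = 0.01·1 = 0.01, so R = e^0.01 = 1.0101
Risk-neutral probability p = (e^0.01 − 0.7047)/(1.4191 − 0.7047) = 0.3054/0.7144 = 0.4275
Terminal stock prices: S_u = 205.8, S_d = 102.2
Terminal payoffs (K − S): max(-28.76, 0) = 0, max(74.82, 0) = 74.82
Node 0 (S = 145): V_0 = e^(−0.01)·[0.4275·0.0000 + 0.5725·74.8202] = 42.4120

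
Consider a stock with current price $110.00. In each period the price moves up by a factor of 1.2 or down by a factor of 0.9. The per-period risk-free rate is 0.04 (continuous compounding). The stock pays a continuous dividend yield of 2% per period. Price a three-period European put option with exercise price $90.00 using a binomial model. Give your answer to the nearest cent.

$1.87

Per-period risk-free factor R = e^0.04 = 1.0408; dividend-adjusted growth = e^(0.04−0.02) = 1.0202.
Risk-neutral probability p = (1.0202 − 0.9)/(1.2 − 0.9) = 0.1202/0.3000 = 0.4007
Terminal stock prices: S_uuu = 190.1, S_uud = 142.6, S_udd = 106.9, S_ddd = 80.19
Terminal payoffs (K − S): max(-100.1, 0) = 0, max(-52.56, 0) = 0, max(-16.92, 0) = 0, max(9.81, 0) = 9.81
Node uu (S = 158.4): V_uu = e^(−0.04)·[0.4007·0.0000 + 0.5993·0.0000] = 0.0000
Node ud (S = 118.8): V_ud = e^(−0.04)·[0.4007·0.0000 + 0.5993·0.0000] = 0.0000
Node dd (S = 89.1): V_dd = e^(−0.04)·[0.4007·0.0000 + 0.5993·9.8100] = 5.6489
Node u (S = 132): V_u = e^(−0.04)·[0.4007·0.0000 + 0.5993·0.0000] = 0.0000
Node d (S = 99): V_d = e^(−0.04)·[0.4007·0.0000 + 0.5993·5.6489] = 3.2528
Node 0 (S = 110): V_0 = e^(−0.04)·[0.4007·0.0000 + 0.5993·3.2528] = 1.8730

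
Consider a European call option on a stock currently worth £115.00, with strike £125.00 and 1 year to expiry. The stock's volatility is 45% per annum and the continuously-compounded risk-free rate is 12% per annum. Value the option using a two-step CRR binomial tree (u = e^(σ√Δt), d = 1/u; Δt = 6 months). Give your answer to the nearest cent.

CRR parameters: u = e^(σ√Δt) = e^(0.45·√0.5) = 1.3746, d = 1/u = 0.7275
Per-period rate: rΔt = 0.12·0.5 = 0.06, so R = e^0.06 = 1.0618
Risk-neutral probability p = (e^0.06 − 0.7275)/(1.3746 − 0.7275) = 0.3344/0.6472 = 0.5167
Terminal stock prices: S_uu = 217.3, S_ud = 115, S_dd = 60.86
Terminal payoffs (S − K): max(92.31, 0) = 92.31, max(-10, 0) = 0, max(-64.14, 0) = 0
Node u (S = 158.1): V_u = e^(−0.06)·[0.5167·92.3107 + 0.4833·0.0000] = 44.9159
Node d (S = 83.66): V_d = e^(−0.06)·[0.5167·0.0000 + 0.4833·0.0000] = 0.0000
Node 0 (S = 115): V_0 = e^(−0.06)·[0.5167·44.9159 + 0.4833·0.0000] = 21.8549

£21.85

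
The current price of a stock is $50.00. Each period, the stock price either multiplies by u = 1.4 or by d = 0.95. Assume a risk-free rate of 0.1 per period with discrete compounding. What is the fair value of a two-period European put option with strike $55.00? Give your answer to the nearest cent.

Risk-neutral probability p = (1 + 0.1 − 0.95)/(1.4 − 0.95) = 0.1500/0.4500 = 0.3333
Terminal stock prices: S_uu = 98, S_ud = 66.5, S_dd = 45.12
Terminal payoffs (K − S): max(-43, 0) = 0, max(-11.5, 0) = 0, max(9.875, 0) = 9.875
Node u (S = 70): V_u = 1/1.1·[0.3333·0.0000 + 0.6667·0.0000] = 0.0000
Node d (S = 47.5): V_d = 1/1.1·[0.3333·0.0000 + 0.6667·9.8750] = 5.9848
Node 0 (S = 50): V_0 = 1/1.1·[0.3333·0.0000 + 0.6667·5.9848] = 3.6272

$3.63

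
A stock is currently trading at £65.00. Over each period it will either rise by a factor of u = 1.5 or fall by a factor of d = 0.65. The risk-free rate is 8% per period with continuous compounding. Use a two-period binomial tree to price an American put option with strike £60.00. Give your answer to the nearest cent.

£8.03

Risk-neutral probability p = (e^0.08 − 0.65)/(1.5 − 0.65) = 0.4333/0.8500 = 0.5097
Terminal stock prices: S_uu = 146.2, S_ud = 63.38, S_dd = 27.46
Terminal payoffs (K − S): max(-86.25, 0) = 0, max(-3.375, 0) = 0, max(32.54, 0) = 32.54
Node u (S = 97.5): continuation = e^(−0.08)·[0.5097·0.0000 + 0.4903·0.0000] = 0.0000; exercise value = 0.0000 ≤ continuation, so V_u = 0.0000
Node d (S = 42.25): continuation = e^(−0.08)·[0.5097·0.0000 + 0.4903·32.5375] = 14.7251; exercise value = 17.7500 > continuation, so V_d = 17.7500 (exercise)
Node 0 (S = 65): continuation = e^(−0.08)·[0.5097·0.0000 + 0.4903·17.7500] = 8.0329; exercise value = 0.0000 ≤ continuation, so V_0 = 8.0329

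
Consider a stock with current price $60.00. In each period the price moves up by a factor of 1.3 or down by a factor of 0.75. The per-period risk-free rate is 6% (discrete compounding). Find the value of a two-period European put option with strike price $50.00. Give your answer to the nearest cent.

Risk-neutral probability p = (1 + 0.06 − 0.75)/(1.3 − 0.75) = 0.3100/0.5500 = 0.5636
Terminal stock prices: S_uu = 101.4, S_ud = 58.5, S_dd = 33.75
Terminal payoffs (K − S): max(-51.4, 0) = 0, max(-8.5, 0) = 0, max(16.25, 0) = 16.25
Node u (S = 78): V_u = 1/1.06·[0.5636·0.0000 + 0.4364·0.0000] = 0.0000
Node d (S = 45): V_d = 1/1.06·[0.5636·0.0000 + 0.4364·16.2500] = 6.6895
Node 0 (S = 60): V_0 = 1/1.06·[0.5636·0.0000 + 0.4364·6.6895] = 2.7538

$2.75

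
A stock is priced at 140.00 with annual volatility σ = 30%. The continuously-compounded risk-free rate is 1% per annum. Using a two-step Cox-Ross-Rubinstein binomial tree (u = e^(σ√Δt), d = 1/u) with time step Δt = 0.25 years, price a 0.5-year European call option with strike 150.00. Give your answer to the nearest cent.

CRR parameters: u = e^(σ√Δt) = e^(0.3·√0.25) = 1.1618, d = 1/u = 0.8607
Per-period rate: rΔt = 0.01·0.25 = 0.0025, so R = e^0.0025 = 1.0025
Risk-neutral probability p = (e^0.0025 − 0.8607)/(1.1618 − 0.8607) = 0.1418/0.3011 = 0.4709
Terminal stock prices: S_uu = 189, S_ud = 140, S_dd = 103.7
Terminal payoffs (S − K): max(38.98, 0) = 38.98, max(-10, 0) = 0, max(-46.29, 0) = 0
Node u (S = 162.7): V_u = e^(−0.0025)·[0.4709·38.9802 + 0.5291·0.0000] = 18.3093
Node d (S = 120.5): V_d = e^(−0.0025)·[0.4709·0.0000 + 0.5291·0.0000] = 0.0000
Node 0 (S = 140): V_0 = e^(−0.0025)·[0.4709·18.3093 + 0.5291·0.0000] = 8.6000

8.60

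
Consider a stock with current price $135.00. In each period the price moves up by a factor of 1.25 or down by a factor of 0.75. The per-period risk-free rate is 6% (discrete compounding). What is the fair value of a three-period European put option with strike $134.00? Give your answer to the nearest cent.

Risk-neutral probability p = (1 + 0.06 − 0.75)/(1.25 − 0.75) = 0.3100/0.5000 = 0.6200
Terminal stock prices: S_uuu = 263.7, S_uud = 158.2, S_udd = 94.92, S_ddd = 56.95
Terminal payoffs (K − S): max(-129.7, 0) = 0, max(-24.2, 0) = 0, max(39.08, 0) = 39.08, max(77.05, 0) = 77.05
Node uu (S = 210.9): V_uu = 1/1.06·[0.6200·0.0000 + 0.3800·0.0000] = 0.0000
Node ud (S = 126.6): V_ud = 1/1.06·[0.6200·0.0000 + 0.3800·39.0781] = 14.0091
Node dd (S = 75.94): V_dd = 1/1.06·[0.6200·39.0781 + 0.3800·77.0469] = 50.4776
Node u (S = 168.8): V_u = 1/1.06·[0.6200·0.0000 + 0.3800·14.0091] = 5.0221
Node d (S = 101.2): V_d = 1/1.06·[0.6200·14.0091 + 0.3800·50.4776] = 26.2898
Node 0 (S = 135): V_0 = 1/1.06·[0.6200·5.0221 + 0.3800·26.2898] = 12.3621

$12.36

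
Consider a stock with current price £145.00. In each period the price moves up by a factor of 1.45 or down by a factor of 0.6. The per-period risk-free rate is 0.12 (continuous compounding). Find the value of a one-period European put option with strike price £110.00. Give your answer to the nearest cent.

£7.74

Risk-neutral probability p = (e^0.12 − 0.6)/(1.45 − 0.6) = 0.5275/0.8500 = 0.6206
Terminal stock prices: S_u = 210.2, S_d = 87
Terminal payoffs (K − S): max(-100.2, 0) = 0, max(23, 0) = 23
Node 0 (S = 145): V_0 = e^(−0.12)·[0.6206·0.0000 + 0.3794·23.0000] = 7.7398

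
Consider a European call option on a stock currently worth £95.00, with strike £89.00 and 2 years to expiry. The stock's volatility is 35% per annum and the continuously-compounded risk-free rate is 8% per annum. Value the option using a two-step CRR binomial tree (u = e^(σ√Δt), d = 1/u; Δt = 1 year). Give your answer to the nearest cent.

CRR parameters: u = e^(σ√Δt) = e^(0.35·√1) = 1.4191, d = 1/u = 0.7047
Per-period rate: rΔt = 0.08·1 = 0.08, so R = e^0.08 = 1.0833
Risk-neutral probability p = (e^0.08 − 0.7047)/(1.4191 − 0.7047) = 0.3786/0.7144 = 0.5300
Terminal stock prices: S_uu = 191.3, S_ud = 95, S_dd = 47.18
Terminal payoffs (S − K): max(102.3, 0) = 102.3, max(6, 0) = 6, max(-41.82, 0) = 0
Node u (S = 134.8): V_u = e^(−0.08)·[0.5300·102.3065 + 0.4700·6.0000] = 52.6541
Node d (S = 66.95): V_d = e^(−0.08)·[0.5300·6.0000 + 0.4700·0.0000] = 2.9353
Node 0 (S = 95): V_0 = e^(−0.08)·[0.5300·52.6541 + 0.4700·2.9353] = 27.0332

£27.03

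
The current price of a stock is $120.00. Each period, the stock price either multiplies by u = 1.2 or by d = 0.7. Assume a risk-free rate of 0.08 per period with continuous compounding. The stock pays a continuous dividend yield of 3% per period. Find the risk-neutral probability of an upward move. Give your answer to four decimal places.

Per-period risk-free factor R = e^0.08 = 1.0833; dividend-adjusted growth = e^(0.08−0.03) = 1.0513.
Risk-neutral probability p = (1.0513 − 0.7)/(1.2 − 0.7) = 0.3513/0.5000 = 0.7025

p = 0.7025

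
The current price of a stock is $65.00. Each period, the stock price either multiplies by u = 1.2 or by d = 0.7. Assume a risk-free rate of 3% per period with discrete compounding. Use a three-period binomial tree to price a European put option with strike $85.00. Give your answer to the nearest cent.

$19.97

Risk-neutral probability p = (1 + 0.03 − 0.7)/(1.2 − 0.7) = 0.3300/0.5000 = 0.6600
Terminal stock prices: S_uuu = 112.3, S_uud = 65.52, S_udd = 38.22, S_ddd = 22.29
Terminal payoffs (K − S): max(-27.32, 0) = 0, max(19.48, 0) = 19.48, max(46.78, 0) = 46.78, max(62.71, 0) = 62.71
Node uu (S = 93.6): V_uu = 1/1.03·[0.6600·0.0000 + 0.3400·19.4800] = 6.4303
Node ud (S = 54.6): V_ud = 1/1.03·[0.6600·19.4800 + 0.3400·46.7800] = 27.9243
Node dd (S = 31.85): V_dd = 1/1.03·[0.6600·46.7800 + 0.3400·62.7050] = 50.6743
Node u (S = 78): V_u = 1/1.03·[0.6600·6.4303 + 0.3400·27.9243] = 13.3381
Node d (S = 45.5): V_d = 1/1.03·[0.6600·27.9243 + 0.3400·50.6743] = 34.6207
Node 0 (S = 65): V_0 = 1/1.03·[0.6600·13.3381 + 0.3400·34.6207] = 19.9749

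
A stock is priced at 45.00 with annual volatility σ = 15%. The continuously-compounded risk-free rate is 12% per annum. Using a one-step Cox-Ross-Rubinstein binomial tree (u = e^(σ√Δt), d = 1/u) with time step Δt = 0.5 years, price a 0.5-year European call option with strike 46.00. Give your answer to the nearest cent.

2.91

CRR parameters: u = e^(σ√Δt) = e^(0.15·√0.5) = 1.1119, d = 1/u = 0.8994
Per-period rate: rΔt = 0.12·0.5 = 0.06, so R = e^0.06 = 1.0618
Risk-neutral probability p = (e^0.06 − 0.8994)/(1.1119 − 0.8994) = 0.1625/0.2125 = 0.7645
Terminal stock prices: S_u = 50.04, S_d = 40.47
Terminal payoffs (S − K): max(4.035, 0) = 4.035, max(-5.529, 0) = 0
Node 0 (S = 45): V_0 = e^(−0.06)·[0.7645·4.0353 + 0.2355·0.0000] = 2.9052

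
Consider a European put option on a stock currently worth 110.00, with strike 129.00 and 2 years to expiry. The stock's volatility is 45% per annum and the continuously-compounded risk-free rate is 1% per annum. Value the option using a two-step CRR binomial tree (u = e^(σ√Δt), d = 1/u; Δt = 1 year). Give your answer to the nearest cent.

CRR parameters: u = e^(σ√Δt) = e^(0.45·√1) = 1.5683, d = 1/u = 0.6376
Per-period rate: rΔt = 0.01·1 = 0.01, so R = e^0.01 = 1.0101
Risk-neutral probability p = (e^0.01 − 0.6376)/(1.5683 − 0.6376) = 0.3724/0.9307 = 0.4002
Terminal stock prices: S_uu = 270.6, S_ud = 110, S_dd = 44.72
Terminal payoffs (K − S): max(-141.6, 0) = 0, max(19, 0) = 19, max(84.28, 0) = 84.28
Node u (S = 172.5): V_u = e^(−0.01)·[0.4002·0.0000 + 0.5998·19.0000] = 11.2836
Node d (S = 70.14): V_d = e^(−0.01)·[0.4002·19.0000 + 0.5998·84.2773] = 57.5773
Node 0 (S = 110): V_0 = e^(−0.01)·[0.4002·11.2836 + 0.5998·57.5773] = 38.6639

38.66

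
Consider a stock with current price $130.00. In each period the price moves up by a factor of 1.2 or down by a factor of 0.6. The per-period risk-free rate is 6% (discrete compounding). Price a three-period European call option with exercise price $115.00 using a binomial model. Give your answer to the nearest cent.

Risk-neutral probability p = (1 + 0.06 − 0.6)/(1.2 − 0.6) = 0.4600/0.6000 = 0.7667
Terminal stock prices: S_uuu = 224.6, S_uud = 112.3, S_udd = 56.16, S_ddd = 28.08
Terminal payoffs (S − K): max(109.6, 0) = 109.6, max(-2.68, 0) = 0, max(-58.84, 0) = 0, max(-86.92, 0) = 0
Node uu (S = 187.2): V_uu = 1/1.06·[0.7667·109.6400 + 0.2333·0.0000] = 79.2994
Node ud (S = 93.6): V_ud = 1/1.06·[0.7667·0.0000 + 0.2333·0.0000] = 0.0000
Node dd (S = 46.8): V_dd = 1/1.06·[0.7667·0.0000 + 0.2333·0.0000] = 0.0000
Node u (S = 156): V_u = 1/1.06·[0.7667·79.2994 + 0.2333·0.0000] = 57.3549
Node d (S = 78): V_d = 1/1.06·[0.7667·0.0000 + 0.2333·0.0000] = 0.0000
Node 0 (S = 130): V_0 = 1/1.06·[0.7667·57.3549 + 0.2333·0.0000] = 41.4831

$41.48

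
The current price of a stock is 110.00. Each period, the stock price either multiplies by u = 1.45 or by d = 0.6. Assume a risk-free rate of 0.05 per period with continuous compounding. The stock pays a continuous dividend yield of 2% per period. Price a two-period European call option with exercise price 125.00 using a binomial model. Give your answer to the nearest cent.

24.66

Per-period risk-free factor R = e^0.05 = 1.0513; dividend-adjusted growth = e^(0.05−0.02) = 1.0305.
Risk-neutral probability p = (1.0305 − 0.6)/(1.45 − 0.6) = 0.4305/0.8500 = 0.5064
Terminal stock prices: S_uu = 231.3, S_ud = 95.7, S_dd = 39.6
Terminal payoffs (S − K): max(106.3, 0) = 106.3, max(-29.3, 0) = 0, max(-85.4, 0) = 0
Node u (S = 159.5): V_u = e^(−0.05)·[0.5064·106.2750 + 0.4936·0.0000] = 51.1947
Node d (S = 66): V_d = e^(−0.05)·[0.5064·0.0000 + 0.4936·0.0000] = 0.0000
Node 0 (S = 110): V_0 = e^(−0.05)·[0.5064·51.1947 + 0.4936·0.0000] = 24.6614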